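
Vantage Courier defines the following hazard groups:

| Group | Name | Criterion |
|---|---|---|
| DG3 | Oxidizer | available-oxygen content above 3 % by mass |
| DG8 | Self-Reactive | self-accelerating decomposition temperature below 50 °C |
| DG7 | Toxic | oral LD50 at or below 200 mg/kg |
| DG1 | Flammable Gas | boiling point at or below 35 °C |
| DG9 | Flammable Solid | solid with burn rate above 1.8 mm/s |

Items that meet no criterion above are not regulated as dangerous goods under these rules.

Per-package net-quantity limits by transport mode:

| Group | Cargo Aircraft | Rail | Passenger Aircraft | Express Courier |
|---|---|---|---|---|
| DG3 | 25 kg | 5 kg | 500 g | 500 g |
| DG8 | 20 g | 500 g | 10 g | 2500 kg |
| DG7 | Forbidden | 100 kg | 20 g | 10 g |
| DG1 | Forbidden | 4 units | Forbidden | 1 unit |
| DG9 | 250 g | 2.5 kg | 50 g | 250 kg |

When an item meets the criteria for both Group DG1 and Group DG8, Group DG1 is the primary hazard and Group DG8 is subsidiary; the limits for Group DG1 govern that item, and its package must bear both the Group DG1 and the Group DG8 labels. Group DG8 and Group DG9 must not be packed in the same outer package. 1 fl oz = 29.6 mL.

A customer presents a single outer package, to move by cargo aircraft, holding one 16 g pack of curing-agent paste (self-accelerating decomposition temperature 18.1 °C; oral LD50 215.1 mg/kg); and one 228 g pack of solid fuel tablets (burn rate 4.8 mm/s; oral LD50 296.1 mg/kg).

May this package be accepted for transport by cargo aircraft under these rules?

Curing-agent paste: self-accelerating decomposition temperature 18.1 °C < 50 °C → Group DG8 (Self-Reactive).
Solid fuel tablets: burn rate 4.8 mm/s > 1.8 mm/s → Group DG9 (Flammable Solid).
Group DG8 quantity: 16 g.
16 g ≤ 20 g (cargo aircraft limit, Group DG8) — within limit.
Group DG9 quantity: 228 g.
228 g ≤ 250 g (cargo aircraft limit, Group DG9) — within limit.
Group DG8 and Group DG9 may not share an outer package.

No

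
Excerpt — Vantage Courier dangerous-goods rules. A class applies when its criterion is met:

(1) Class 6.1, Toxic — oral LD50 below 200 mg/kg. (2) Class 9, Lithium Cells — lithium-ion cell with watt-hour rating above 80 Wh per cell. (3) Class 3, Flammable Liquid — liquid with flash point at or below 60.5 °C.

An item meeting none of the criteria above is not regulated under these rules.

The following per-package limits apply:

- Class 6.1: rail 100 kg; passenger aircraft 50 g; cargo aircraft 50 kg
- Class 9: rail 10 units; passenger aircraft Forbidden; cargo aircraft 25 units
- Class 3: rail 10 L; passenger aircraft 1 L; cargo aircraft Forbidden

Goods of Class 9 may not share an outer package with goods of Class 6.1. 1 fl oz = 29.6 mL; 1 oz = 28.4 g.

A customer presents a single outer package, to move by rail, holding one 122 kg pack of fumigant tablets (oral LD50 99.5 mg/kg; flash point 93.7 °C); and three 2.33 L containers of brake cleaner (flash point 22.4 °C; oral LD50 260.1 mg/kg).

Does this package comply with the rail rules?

The fumigant tablets have oral LD50 99.5 mg/kg, which is < 200 mg/kg, so they are Class 6.1 (Toxic).
Brake cleaner: flash point 22.4 °C ≤ 60.5 °C → Class 3 (Flammable Liquid).
Class 3 quantity: three 2.33 L containers = 6.99 L.
6.99 L is within the rail limit of 10 L for Class 3.
Class 6.1 quantity: 122 kg.
122 kg > 100 kg (rail limit, Class 6.1) — over the limit.
The segregation rule (Class 9 with Class 6.1) does not apply to Class 3 with Class 6.1.

No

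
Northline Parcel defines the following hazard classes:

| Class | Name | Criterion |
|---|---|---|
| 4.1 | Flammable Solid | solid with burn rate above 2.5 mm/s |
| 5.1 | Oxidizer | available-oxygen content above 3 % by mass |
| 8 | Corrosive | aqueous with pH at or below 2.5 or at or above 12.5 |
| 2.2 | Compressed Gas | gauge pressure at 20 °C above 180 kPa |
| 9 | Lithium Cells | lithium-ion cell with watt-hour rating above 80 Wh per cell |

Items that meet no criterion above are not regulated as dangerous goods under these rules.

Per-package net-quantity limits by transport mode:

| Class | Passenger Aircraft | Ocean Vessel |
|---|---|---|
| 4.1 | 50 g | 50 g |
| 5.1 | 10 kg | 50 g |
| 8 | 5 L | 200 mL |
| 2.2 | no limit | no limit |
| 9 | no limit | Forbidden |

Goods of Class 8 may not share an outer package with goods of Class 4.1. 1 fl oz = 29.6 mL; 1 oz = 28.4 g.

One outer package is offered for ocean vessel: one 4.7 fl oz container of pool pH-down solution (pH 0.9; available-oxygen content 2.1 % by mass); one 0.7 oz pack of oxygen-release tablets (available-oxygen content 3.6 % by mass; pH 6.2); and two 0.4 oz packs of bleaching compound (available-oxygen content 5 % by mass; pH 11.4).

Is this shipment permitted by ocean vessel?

Yes

The pool pH-down solution has pH 0.9, which is ≤ 2.5, so it is Class 8 (Corrosive).
The oxygen-release tablets have available-oxygen content 3.6 % by mass, which is > 3 % by mass, so they are Class 5.1 (Oxidizer).
The bleaching compound has available-oxygen content 5 % by mass, which is > 3 % by mass, so it is Class 5.1 (Oxidizer).
Total Class 5.1: (one 0.7 oz pack = 19.88 g) + (two 0.4 oz packs = 22.72 g) = 42.6 g.
That is within the Class 5.1 ocean vessel limit of 50 g.
Class 8 quantity: one 4.7 fl oz container = 139.12 mL.
139.12 mL ≤ 200 mL (ocean vessel limit, Class 8) — within limit.
The segregation rule (Class 8 with Class 4.1) does not apply to Class 5.1 with Class 8.
Every hazard class is within its ocean vessel limit and no segregation rule is violated.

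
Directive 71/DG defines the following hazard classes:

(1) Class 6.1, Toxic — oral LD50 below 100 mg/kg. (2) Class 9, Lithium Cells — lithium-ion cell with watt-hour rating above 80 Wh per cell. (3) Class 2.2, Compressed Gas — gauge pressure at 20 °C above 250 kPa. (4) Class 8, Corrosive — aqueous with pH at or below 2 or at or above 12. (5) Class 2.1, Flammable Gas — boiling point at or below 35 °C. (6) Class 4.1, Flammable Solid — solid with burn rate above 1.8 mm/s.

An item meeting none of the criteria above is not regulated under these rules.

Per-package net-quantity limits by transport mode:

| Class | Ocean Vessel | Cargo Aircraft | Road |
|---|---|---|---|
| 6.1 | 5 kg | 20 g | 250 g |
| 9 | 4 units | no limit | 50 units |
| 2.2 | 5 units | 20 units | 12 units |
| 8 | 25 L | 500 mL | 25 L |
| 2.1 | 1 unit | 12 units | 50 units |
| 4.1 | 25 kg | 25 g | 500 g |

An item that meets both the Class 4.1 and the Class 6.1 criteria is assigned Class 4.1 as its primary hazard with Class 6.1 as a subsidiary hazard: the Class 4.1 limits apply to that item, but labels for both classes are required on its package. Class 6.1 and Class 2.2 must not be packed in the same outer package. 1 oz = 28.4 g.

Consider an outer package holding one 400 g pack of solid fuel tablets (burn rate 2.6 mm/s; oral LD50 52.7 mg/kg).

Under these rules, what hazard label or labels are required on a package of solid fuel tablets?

Solid fuel tablets: burn rate 2.6 mm/s > 1.8 mm/s → Class 4.1 (Flammable Solid).
The solid fuel tablets have oral LD50 52.7 mg/kg, which is < 100 mg/kg, so they are Class 6.1 (Toxic).
By the precedence rule Class 4.1 is primary and Class 6.1 is subsidiary, and that rule requires both labels on the package.

Class 4.1 and 6.1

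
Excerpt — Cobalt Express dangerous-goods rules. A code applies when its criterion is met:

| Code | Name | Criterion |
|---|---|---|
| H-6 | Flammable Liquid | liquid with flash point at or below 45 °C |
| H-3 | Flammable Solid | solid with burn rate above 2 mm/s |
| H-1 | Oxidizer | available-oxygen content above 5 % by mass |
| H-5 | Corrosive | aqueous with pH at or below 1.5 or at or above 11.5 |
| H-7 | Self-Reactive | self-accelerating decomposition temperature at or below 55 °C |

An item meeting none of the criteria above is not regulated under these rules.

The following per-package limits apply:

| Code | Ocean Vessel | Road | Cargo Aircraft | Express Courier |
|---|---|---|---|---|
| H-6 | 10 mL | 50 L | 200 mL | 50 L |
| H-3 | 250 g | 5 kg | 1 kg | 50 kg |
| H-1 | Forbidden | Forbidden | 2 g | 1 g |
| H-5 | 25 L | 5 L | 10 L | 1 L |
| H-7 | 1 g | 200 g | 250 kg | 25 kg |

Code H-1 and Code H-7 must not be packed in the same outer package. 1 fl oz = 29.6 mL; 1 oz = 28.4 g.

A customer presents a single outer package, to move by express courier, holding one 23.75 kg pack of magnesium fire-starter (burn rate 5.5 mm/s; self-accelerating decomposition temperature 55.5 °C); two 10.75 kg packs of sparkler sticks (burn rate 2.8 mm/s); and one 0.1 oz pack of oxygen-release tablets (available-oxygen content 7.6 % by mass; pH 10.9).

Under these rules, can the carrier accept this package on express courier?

Burn rate 5.5 mm/s meets the Code H-3 criterion (Flammable Solid), so the magnesium fire-starter is Code H-3.
Sparkler sticks: burn rate 2.8 mm/s > 2 mm/s → Code H-3 (Flammable Solid).
The oxygen-release tablets have available-oxygen content 7.6 % by mass, which is > 5 % by mass, so they are Code H-1 (Oxidizer).
Code H-3 net quantity: 23.75 kg + (two 10.75 kg packs = 21.5 kg) = 45.25 kg.
45.25 kg ≤ 50 kg (express courier limit, Code H-3) — within limit.
Code H-1 quantity: one 0.1 oz pack = 2.84 g.
That exceeds the Code H-1 express courier limit of 1 g.
The segregation rule (Code H-1 with Code H-7) does not apply to Code H-3 with Code H-1.

No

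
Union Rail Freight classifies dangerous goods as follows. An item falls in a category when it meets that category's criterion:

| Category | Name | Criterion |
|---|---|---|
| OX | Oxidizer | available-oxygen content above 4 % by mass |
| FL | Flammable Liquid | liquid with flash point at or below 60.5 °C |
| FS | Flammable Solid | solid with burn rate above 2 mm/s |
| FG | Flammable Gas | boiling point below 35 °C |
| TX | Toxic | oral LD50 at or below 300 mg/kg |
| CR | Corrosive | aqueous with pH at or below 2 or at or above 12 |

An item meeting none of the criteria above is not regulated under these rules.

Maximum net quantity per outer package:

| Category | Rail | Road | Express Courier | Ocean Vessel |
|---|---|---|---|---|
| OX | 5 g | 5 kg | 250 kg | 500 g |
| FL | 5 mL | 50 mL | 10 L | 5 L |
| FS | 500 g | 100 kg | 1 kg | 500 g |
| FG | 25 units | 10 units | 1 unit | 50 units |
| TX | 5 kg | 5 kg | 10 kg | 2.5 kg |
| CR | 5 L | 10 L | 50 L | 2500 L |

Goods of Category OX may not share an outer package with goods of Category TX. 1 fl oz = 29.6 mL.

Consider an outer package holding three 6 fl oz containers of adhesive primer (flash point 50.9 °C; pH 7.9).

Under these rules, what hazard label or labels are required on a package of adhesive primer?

Category FL

Flash point 50.9 °C meets the Category FL criterion (Flammable Liquid), so the adhesive primer is Category FL.
Only the Category FL label is required.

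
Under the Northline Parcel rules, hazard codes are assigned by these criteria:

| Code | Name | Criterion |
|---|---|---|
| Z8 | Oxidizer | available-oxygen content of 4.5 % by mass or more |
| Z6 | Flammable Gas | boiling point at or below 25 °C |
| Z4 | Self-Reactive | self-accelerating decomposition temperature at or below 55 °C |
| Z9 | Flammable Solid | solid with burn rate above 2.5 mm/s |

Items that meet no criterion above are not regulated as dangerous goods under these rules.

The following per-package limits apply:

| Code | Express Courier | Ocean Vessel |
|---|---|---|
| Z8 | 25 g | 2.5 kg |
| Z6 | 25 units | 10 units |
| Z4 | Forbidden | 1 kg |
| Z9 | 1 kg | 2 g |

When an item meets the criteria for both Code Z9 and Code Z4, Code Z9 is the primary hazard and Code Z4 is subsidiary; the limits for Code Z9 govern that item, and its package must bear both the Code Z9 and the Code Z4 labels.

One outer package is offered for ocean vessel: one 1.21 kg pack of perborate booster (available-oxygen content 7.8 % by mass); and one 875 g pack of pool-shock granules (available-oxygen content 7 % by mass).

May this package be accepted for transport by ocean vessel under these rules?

Available-oxygen content 7.8 % by mass meets the Code Z8 criterion (Oxidizer), so the perborate booster is Code Z8.
With available-oxygen content 7 % by mass (≥ 4.5 % by mass), the pool-shock granules fall in Code Z8.
Total Code Z8: 1.21 kg + 875 g = 2.085 kg.
2.085 kg is within the ocean vessel limit of 2.5 kg for Code Z8.

Yes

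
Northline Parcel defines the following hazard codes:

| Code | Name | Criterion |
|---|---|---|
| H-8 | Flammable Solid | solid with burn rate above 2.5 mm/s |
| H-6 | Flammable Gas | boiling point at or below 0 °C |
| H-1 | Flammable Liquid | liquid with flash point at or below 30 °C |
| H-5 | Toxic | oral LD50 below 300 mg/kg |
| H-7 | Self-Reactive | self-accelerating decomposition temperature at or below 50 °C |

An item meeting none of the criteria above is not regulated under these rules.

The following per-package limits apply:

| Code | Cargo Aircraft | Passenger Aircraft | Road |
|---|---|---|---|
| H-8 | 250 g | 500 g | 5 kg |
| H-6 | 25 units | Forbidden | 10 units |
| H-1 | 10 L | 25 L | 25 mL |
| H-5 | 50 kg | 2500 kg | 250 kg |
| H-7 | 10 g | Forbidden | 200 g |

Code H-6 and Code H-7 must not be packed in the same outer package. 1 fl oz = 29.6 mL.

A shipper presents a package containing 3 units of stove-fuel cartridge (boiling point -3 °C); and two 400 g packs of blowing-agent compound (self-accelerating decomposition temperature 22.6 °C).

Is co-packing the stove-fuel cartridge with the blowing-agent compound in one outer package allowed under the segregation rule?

No

The stove-fuel cartridge has boiling point -3 °C, which is ≤ 0 °C, so it is Code H-6 (Flammable Gas).
The blowing-agent compound has self-accelerating decomposition temperature 22.6 °C, which is ≤ 50 °C, so it is Code H-7 (Self-Reactive).
Code H-6 and Code H-7 may not share an outer package.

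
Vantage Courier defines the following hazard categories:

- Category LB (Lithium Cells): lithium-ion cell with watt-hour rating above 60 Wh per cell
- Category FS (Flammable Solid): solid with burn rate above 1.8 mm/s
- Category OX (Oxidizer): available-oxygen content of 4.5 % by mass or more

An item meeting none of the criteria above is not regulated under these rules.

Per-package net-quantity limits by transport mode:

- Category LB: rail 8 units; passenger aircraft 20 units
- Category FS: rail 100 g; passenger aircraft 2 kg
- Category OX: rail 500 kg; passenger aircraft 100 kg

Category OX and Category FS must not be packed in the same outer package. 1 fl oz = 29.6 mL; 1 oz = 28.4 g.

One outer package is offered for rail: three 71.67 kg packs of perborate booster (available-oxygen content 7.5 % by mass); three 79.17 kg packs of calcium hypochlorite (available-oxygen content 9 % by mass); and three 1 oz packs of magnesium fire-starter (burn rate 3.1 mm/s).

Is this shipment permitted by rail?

No

The perborate booster has available-oxygen content 7.5 % by mass, which is ≥ 4.5 % by mass, so it is Category OX (Oxidizer).
The calcium hypochlorite has available-oxygen content 9 % by mass, which is ≥ 4.5 % by mass, so it is Category OX (Oxidizer).
With burn rate 3.1 mm/s (> 1.8 mm/s), the magnesium fire-starter falls in Category FS.
Category OX net quantity: (three 71.67 kg packs = 215.01 kg) + (three 79.17 kg packs = 237.51 kg) = 452.52 kg.
452.52 kg is within the rail limit of 500 kg for Category OX.
Category FS quantity: three 1 oz packs = 85.2 g.
85.2 g is within the rail limit of 100 g for Category FS.
Category OX and Category FS may not share an outer package.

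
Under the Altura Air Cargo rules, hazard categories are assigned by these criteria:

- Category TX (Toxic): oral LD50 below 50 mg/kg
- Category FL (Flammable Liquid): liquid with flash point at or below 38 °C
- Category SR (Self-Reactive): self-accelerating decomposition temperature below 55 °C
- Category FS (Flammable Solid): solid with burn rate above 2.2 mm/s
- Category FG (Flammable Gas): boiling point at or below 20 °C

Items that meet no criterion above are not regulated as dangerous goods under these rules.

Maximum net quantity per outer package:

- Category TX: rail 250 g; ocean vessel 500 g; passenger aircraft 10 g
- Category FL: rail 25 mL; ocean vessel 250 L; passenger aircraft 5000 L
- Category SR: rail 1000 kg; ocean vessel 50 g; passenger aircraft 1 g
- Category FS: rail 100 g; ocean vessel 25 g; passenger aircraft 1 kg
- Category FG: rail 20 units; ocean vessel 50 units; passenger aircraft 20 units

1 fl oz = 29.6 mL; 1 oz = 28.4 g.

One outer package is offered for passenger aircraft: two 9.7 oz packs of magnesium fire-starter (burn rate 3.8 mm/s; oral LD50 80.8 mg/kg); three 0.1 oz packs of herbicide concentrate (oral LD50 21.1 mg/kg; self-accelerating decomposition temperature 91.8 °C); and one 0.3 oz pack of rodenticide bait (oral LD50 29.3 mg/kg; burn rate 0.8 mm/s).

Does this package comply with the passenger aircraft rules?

No

Burn rate 3.8 mm/s meets the Category FS criterion (Flammable Solid), so the magnesium fire-starter is Category FS.
The herbicide concentrate has oral LD50 21.1 mg/kg, which is < 50 mg/kg, so it is Category TX (Toxic).
Rodenticide bait: oral LD50 29.3 mg/kg < 50 mg/kg → Category TX (Toxic).
Total Category TX: (three 0.1 oz packs = 8.52 g) + (one 0.3 oz pack = 8.52 g) = 17.04 g.
17.04 g exceeds the passenger aircraft limit of 10 g for Category TX.
Category FS quantity: two 9.7 oz packs = 550.96 g.
550.96 g ≤ 1 kg (passenger aircraft limit, Category FS) — within limit.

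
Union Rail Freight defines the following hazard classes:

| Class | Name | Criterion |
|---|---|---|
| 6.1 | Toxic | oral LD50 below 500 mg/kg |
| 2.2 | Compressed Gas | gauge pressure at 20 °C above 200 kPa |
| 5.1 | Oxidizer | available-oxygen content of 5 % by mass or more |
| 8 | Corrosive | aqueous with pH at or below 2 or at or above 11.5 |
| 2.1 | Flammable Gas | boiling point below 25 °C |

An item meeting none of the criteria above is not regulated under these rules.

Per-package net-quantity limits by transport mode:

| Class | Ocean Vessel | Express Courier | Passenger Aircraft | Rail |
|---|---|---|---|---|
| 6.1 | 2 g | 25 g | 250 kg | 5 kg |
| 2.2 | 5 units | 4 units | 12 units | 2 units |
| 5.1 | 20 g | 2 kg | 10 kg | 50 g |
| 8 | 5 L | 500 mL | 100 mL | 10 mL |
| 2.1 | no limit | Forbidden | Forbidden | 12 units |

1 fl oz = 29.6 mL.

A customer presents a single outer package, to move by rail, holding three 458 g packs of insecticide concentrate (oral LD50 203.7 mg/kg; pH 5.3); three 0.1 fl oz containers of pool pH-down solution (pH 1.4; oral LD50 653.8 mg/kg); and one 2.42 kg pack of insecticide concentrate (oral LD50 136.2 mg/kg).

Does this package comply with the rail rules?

Oral LD50 203.7 mg/kg meets the Class 6.1 criterion (Toxic), so the insecticide concentrate is Class 6.1.
pH 1.4 meets the Class 8 criterion (Corrosive), so the pool pH-down solution is Class 8.
Insecticide concentrate: oral LD50 136.2 mg/kg < 500 mg/kg → Class 6.1 (Toxic).
Total Class 6.1: (three 458 g packs = 1.374 kg) + 2.42 kg = 3.794 kg.
That is within the Class 6.1 rail limit of 5 kg.
Class 8 quantity: three 0.1 fl oz containers = 8.88 mL.
That is within the Class 8 rail limit of 10 mL.
Every hazard class is within its rail limit and no segregation rule is violated.

Yes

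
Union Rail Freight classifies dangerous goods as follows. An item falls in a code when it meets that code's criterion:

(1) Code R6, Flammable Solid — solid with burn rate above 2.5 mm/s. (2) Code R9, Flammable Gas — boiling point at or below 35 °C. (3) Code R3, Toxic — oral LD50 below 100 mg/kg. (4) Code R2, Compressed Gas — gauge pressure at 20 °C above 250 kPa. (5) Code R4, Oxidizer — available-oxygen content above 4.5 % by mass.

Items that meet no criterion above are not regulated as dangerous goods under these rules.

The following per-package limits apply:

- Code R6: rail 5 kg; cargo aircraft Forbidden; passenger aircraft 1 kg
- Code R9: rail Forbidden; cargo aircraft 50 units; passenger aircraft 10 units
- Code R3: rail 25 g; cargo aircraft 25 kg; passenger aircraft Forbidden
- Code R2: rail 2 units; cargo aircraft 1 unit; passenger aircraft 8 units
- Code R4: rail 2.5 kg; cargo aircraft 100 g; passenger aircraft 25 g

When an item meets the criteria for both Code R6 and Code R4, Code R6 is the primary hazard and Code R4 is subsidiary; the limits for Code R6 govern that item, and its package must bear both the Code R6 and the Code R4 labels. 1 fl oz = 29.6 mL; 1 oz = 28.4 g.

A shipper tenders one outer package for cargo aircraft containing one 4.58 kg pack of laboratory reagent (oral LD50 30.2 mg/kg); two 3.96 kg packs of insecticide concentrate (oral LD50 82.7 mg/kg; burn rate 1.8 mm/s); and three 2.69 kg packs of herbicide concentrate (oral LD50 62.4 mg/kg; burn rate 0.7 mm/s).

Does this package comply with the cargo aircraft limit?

Laboratory reagent: oral LD50 30.2 mg/kg < 100 mg/kg → Code R3 (Toxic).
Insecticide concentrate: oral LD50 82.7 mg/kg < 100 mg/kg → Code R3 (Toxic).
With oral LD50 62.4 mg/kg (< 100 mg/kg), the herbicide concentrate falls in Code R3.
Code R3 net quantity: 4.58 kg + (two 3.96 kg packs = 7.92 kg) + (three 2.69 kg packs = 8.07 kg) = 20.57 kg.
20.57 kg ≤ 25 kg (cargo aircraft limit, Code R3) — within limit.

Yes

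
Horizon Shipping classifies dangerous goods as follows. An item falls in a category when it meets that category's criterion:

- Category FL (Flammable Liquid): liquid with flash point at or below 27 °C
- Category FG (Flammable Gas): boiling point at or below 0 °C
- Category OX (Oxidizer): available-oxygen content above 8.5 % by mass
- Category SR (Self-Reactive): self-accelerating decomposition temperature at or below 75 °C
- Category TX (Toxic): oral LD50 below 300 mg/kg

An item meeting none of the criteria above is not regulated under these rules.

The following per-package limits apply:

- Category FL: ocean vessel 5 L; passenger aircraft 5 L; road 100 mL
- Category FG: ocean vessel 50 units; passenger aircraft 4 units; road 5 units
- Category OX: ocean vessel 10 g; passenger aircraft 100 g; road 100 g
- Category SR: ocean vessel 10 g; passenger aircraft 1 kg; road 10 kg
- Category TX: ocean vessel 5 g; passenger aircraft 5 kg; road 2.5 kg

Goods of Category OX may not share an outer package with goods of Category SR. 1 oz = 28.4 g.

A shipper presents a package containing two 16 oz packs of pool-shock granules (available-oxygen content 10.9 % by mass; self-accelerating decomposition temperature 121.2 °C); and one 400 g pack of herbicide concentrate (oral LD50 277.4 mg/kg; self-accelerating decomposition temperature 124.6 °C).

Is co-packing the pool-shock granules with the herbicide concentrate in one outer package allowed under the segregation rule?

Pool-shock granules: available-oxygen content 10.9 % by mass > 8.5 % by mass → Category OX (Oxidizer).
The herbicide concentrate has oral LD50 277.4 mg/kg, which is < 300 mg/kg, so it is Category TX (Toxic).
No segregation rule bars Category OX with Category TX.

Yes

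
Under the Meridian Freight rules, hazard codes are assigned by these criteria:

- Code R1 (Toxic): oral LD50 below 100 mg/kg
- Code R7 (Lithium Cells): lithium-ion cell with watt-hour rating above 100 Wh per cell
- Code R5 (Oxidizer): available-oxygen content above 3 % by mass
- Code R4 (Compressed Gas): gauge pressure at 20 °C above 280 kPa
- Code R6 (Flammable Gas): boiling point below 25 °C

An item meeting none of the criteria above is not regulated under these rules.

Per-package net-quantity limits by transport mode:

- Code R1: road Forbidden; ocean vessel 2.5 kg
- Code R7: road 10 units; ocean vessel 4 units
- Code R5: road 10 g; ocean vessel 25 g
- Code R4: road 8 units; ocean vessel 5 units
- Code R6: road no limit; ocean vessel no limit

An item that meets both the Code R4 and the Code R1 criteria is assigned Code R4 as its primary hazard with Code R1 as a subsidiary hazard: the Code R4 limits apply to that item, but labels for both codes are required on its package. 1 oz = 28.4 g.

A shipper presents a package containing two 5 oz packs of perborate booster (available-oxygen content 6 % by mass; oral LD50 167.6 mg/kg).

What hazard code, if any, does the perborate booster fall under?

Code R5

Available-oxygen content 6 % by mass meets the Code R5 criterion (Oxidizer), so the perborate booster is Code R5.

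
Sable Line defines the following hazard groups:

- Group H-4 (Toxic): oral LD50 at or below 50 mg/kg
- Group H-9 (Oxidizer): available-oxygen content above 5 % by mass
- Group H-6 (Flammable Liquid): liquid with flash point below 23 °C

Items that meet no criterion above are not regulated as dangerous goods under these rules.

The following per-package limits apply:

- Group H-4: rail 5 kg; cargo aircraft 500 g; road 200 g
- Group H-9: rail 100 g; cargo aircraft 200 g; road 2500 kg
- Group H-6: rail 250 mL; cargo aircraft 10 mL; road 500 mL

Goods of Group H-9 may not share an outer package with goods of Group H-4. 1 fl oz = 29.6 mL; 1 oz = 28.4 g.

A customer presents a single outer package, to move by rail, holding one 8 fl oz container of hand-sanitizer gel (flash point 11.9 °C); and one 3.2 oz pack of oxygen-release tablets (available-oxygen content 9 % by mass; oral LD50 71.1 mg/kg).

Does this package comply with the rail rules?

Flash point 11.9 °C meets the Group H-6 criterion (Flammable Liquid), so the hand-sanitizer gel is Group H-6.
The oxygen-release tablets have available-oxygen content 9 % by mass, which is > 5 % by mass, so they are Group H-9 (Oxidizer).
Group H-9 quantity: one 3.2 oz pack = 90.88 g.
That is within the Group H-9 rail limit of 100 g.
Group H-6 quantity: one 8 fl oz container = 236.8 mL.
That is within the Group H-6 rail limit of 250 mL.
The segregation rule (Group H-9 with Group H-4) does not apply to Group H-9 with Group H-6.
Every hazard group is within its rail limit and no segregation rule is violated.

Yes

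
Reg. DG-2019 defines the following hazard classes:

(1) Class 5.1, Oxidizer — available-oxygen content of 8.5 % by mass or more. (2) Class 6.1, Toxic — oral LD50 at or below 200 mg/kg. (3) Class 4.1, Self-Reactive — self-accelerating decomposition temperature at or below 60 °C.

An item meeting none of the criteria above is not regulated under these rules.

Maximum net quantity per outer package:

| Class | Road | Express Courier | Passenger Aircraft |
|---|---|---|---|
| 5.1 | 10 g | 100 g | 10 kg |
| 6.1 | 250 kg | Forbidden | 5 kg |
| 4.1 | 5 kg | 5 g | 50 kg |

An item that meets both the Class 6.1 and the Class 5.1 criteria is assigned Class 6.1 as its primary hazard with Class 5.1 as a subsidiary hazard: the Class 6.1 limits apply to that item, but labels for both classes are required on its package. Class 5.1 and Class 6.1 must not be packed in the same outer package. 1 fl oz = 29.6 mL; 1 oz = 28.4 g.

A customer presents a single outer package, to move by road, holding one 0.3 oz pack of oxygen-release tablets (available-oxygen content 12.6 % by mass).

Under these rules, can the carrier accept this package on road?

Oxygen-release tablets: available-oxygen content 12.6 % by mass ≥ 8.5 % by mass → Class 5.1 (Oxidizer).
Class 5.1 quantity: one 0.3 oz pack = 8.52 g.
8.52 g ≤ 10 g (road limit, Class 5.1) — within limit.

Yes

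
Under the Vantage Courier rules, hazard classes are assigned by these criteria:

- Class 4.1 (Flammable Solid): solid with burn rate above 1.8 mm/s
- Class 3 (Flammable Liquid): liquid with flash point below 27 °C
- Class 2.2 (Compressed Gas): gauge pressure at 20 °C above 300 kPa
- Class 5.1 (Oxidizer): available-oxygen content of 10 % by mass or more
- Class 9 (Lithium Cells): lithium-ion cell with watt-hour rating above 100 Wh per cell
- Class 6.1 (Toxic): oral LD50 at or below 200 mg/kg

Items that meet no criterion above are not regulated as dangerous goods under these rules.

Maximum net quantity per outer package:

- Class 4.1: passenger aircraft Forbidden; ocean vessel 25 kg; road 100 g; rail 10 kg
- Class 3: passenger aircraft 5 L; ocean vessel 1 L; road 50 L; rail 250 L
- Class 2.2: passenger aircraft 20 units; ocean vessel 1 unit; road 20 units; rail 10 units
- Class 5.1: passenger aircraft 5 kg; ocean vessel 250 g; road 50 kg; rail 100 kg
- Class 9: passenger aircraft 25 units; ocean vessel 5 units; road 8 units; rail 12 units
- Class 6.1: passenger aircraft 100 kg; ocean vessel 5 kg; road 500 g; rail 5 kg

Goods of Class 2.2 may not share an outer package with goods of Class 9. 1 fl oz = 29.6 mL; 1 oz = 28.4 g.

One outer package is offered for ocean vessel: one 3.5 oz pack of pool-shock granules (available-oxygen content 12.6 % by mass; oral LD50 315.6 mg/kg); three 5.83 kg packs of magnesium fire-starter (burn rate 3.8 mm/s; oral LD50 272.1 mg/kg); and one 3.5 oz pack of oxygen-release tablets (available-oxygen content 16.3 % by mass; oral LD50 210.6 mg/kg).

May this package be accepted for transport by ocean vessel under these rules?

Yes

With available-oxygen content 12.6 % by mass (≥ 10 % by mass), the pool-shock granules fall in Class 5.1.
Magnesium fire-starter: burn rate 3.8 mm/s > 1.8 mm/s → Class 4.1 (Flammable Solid).
Oxygen-release tablets: available-oxygen content 16.3 % by mass ≥ 10 % by mass → Class 5.1 (Oxidizer).
Total Class 5.1: (one 3.5 oz pack = 99.4 g) + (one 3.5 oz pack = 99.4 g) = 198.8 g.
198.8 g is within the ocean vessel limit of 250 g for Class 5.1.
Class 4.1 quantity: three 5.83 kg packs = 17.49 kg.
17.49 kg ≤ 25 kg (ocean vessel limit, Class 4.1) — within limit.
The segregation rule (Class 2.2 with Class 9) does not apply to Class 5.1 with Class 4.1.
Every hazard class is within its ocean vessel limit and no segregation rule is violated.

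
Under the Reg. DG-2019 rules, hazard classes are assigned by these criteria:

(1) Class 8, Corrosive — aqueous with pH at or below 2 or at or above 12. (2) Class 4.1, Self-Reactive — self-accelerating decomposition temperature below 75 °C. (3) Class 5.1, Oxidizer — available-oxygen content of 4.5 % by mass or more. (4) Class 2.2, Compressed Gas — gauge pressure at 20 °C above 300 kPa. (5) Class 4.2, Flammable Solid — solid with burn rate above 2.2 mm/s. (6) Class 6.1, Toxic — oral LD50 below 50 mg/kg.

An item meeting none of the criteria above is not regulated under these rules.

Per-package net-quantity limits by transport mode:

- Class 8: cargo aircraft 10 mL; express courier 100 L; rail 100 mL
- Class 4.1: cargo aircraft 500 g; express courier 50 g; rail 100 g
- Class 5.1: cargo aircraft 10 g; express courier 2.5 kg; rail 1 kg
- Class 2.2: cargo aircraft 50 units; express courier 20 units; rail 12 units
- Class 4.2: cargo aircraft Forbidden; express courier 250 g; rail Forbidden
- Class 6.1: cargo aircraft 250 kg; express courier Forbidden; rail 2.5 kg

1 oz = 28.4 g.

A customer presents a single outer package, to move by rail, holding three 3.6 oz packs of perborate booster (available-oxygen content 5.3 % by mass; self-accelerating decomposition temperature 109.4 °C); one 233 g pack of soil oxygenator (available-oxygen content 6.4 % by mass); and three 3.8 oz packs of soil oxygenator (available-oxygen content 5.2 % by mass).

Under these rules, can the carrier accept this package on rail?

Yes

With available-oxygen content 5.3 % by mass (≥ 4.5 % by mass), the perborate booster falls in Class 5.1.
Available-oxygen content 6.4 % by mass meets the Class 5.1 criterion (Oxidizer), so the soil oxygenator is Class 5.1.
The soil oxygenator has available-oxygen content 5.2 % by mass, which is ≥ 4.5 % by mass, so it is Class 5.1 (Oxidizer).
Class 5.1 net quantity: (three 3.6 oz packs = 306.72 g) + 233 g + (three 3.8 oz packs = 323.76 g) = 863.48 g.
That is within the Class 5.1 rail limit of 1 kg.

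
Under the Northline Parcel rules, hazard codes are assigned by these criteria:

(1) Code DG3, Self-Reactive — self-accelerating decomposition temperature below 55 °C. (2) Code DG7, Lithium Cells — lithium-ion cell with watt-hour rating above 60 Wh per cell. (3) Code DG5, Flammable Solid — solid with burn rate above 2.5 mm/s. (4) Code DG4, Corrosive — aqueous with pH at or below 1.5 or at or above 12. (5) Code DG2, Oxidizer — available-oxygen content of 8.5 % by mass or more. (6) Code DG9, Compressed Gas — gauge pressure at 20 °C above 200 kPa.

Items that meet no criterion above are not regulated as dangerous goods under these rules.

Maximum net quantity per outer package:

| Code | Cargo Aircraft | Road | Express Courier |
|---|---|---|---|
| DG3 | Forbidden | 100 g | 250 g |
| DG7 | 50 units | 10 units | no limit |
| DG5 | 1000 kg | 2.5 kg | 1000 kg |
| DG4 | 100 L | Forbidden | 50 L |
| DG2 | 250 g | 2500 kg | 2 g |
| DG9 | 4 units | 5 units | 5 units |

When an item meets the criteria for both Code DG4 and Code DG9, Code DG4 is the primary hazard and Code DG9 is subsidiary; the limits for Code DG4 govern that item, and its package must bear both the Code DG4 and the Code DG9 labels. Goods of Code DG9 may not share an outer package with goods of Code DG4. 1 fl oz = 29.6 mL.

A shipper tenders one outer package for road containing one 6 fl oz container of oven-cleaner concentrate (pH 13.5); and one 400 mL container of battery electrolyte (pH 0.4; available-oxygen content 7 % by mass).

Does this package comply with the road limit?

The oven-cleaner concentrate has pH 13.5, which is ≥ 12, so it is Code DG4 (Corrosive).
pH 0.4 meets the Code DG4 criterion (Corrosive), so the battery electrolyte is Code DG4.
Code DG4 net quantity: (one 6 fl oz container = 177.6 mL) + 400 mL = 577.6 mL.
By road, Code DG4 is Forbidden regardless of quantity.

No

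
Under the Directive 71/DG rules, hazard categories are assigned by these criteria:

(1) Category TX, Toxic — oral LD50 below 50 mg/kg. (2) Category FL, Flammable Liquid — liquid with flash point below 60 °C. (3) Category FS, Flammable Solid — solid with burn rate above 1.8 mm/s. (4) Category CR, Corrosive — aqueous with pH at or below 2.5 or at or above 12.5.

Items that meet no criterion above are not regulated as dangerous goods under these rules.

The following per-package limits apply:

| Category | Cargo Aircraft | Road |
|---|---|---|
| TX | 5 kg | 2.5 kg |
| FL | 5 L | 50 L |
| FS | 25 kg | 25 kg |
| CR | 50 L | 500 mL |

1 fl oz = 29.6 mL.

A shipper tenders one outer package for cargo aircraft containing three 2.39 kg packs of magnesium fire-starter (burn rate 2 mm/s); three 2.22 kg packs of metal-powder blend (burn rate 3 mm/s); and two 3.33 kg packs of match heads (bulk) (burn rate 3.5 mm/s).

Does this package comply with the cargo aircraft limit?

Yes

Burn rate 2 mm/s meets the Category FS criterion (Flammable Solid), so the magnesium fire-starter is Category FS.
Burn rate 3 mm/s meets the Category FS criterion (Flammable Solid), so the metal-powder blend is Category FS.
Match heads (bulk): burn rate 3.5 mm/s > 1.8 mm/s → Category FS (Flammable Solid).
Category FS net quantity: (three 2.39 kg packs = 7.17 kg) + (three 2.22 kg packs = 6.66 kg) + (two 3.33 kg packs = 6.66 kg) = 20.49 kg.
20.49 kg is within the cargo aircraft limit of 25 kg for Category FS.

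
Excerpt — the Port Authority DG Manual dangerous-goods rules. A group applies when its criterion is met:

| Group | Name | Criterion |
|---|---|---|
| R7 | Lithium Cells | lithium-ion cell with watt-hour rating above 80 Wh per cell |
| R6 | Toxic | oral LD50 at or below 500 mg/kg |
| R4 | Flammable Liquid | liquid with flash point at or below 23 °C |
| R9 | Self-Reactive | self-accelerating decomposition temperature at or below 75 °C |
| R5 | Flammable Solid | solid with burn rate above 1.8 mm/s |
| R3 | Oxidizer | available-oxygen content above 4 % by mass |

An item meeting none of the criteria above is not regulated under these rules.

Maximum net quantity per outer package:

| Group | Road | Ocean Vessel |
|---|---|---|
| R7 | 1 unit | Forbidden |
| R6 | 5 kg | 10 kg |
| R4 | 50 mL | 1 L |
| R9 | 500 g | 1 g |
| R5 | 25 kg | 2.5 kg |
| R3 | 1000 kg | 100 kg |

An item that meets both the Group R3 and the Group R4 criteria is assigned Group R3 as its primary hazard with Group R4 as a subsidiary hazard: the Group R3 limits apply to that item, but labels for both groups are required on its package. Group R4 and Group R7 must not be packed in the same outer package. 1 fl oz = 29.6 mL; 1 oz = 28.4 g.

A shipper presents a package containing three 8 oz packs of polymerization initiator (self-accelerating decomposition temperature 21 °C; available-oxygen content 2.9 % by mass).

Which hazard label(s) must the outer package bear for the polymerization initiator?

Group R9

Self-accelerating decomposition temperature 21 °C meets the Group R9 criterion (Self-Reactive), so the polymerization initiator is Group R9.
Only the Group R9 label is required.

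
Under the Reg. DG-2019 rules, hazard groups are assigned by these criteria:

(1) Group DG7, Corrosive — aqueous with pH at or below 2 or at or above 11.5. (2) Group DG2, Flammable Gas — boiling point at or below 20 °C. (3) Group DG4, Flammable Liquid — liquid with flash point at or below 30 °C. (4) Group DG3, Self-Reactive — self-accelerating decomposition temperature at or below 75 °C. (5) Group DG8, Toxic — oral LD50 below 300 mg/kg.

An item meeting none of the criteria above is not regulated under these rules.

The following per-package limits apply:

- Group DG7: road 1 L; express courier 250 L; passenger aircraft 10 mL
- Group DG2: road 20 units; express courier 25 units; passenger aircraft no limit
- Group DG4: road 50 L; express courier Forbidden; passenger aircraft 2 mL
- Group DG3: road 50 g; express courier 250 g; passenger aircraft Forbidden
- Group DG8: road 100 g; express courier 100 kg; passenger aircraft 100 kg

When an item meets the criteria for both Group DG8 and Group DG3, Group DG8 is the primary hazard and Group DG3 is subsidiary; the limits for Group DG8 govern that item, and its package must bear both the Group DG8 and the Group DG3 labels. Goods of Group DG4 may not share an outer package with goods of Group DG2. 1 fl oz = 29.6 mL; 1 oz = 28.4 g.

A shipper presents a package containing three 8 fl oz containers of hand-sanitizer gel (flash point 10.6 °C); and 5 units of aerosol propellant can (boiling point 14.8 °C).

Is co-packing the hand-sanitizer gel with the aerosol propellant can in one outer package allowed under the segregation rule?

No

The hand-sanitizer gel has flash point 10.6 °C, which is ≤ 30 °C, so it is Group DG4 (Flammable Liquid).
Boiling point 14.8 °C meets the Group DG2 criterion (Flammable Gas), so the aerosol propellant can is Group DG2.
Group DG4 and Group DG2 may not share an outer package.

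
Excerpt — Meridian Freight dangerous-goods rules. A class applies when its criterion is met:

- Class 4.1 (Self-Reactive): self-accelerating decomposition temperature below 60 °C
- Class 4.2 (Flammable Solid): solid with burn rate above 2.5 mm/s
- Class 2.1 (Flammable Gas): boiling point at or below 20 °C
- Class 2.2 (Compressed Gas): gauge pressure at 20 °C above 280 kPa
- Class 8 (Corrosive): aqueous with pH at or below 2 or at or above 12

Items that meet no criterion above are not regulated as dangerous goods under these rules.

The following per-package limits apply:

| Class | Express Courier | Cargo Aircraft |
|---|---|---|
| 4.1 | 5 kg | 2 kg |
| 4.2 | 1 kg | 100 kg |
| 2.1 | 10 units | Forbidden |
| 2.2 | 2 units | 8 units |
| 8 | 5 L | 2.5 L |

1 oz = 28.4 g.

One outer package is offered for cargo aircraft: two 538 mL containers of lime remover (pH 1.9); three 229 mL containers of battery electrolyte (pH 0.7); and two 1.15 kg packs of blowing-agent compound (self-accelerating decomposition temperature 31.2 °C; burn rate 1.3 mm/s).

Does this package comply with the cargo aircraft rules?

No

With pH 1.9 (≤ 2), the lime remover falls in Class 8.
Battery electrolyte: pH 0.7 ≤ 2 → Class 8 (Corrosive).
Self-accelerating decomposition temperature 31.2 °C meets the Class 4.1 criterion (Self-Reactive), so the blowing-agent compound is Class 4.1.
Class 4.1 quantity: two 1.15 kg packs = 2.3 kg.
2.3 kg > 2 kg (cargo aircraft limit, Class 4.1) — over the limit.
Class 8 net quantity: (two 538 mL containers = 1.076 L) + (three 229 mL containers = 687 mL) = 1.763 L.
1.763 L is within the cargo aircraft limit of 2.5 L for Class 8.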